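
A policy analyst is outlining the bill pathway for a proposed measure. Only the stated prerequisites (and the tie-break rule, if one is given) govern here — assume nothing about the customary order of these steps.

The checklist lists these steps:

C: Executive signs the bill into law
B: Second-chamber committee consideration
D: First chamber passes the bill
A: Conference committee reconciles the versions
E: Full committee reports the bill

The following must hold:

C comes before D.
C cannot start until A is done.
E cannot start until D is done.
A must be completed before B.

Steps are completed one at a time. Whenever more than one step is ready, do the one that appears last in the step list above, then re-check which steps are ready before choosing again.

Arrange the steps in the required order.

Only A has no prerequisites, so it is first.
B and C are both available; B is listed later → B.
That leaves C as the only ready step → C.
Next only D has its prerequisites met → D.
That leaves E as the only ready step → E.

A → B → C → D → E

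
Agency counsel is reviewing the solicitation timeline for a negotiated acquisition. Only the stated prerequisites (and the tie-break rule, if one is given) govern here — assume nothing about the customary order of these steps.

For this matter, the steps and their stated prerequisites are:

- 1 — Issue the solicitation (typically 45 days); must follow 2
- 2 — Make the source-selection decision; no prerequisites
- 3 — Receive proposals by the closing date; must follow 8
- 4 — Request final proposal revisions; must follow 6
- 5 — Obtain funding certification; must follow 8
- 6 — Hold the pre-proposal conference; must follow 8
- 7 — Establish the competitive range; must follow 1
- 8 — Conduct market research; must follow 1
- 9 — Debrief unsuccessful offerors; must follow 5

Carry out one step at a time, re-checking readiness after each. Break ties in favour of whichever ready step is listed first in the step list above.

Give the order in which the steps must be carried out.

Only 2 has no prerequisites, so it is first.
1 is the only step now ready → 1.
Now 7 and 8 have their prerequisites met. 7 is listed earlier, so 7 next.
Next only 8 has its prerequisites met → 8.
3, 5 and 6 are all available; 3 is listed earlier → 3.
5 and 6 are both available; 5 is listed earlier → 5.
6 and 9 are both available; 6 is listed earlier → 6.
4 and 9 are both available; 4 is listed earlier → 4.
That leaves 9 as the only ready step → 9.

2 → 1 → 7 → 8 → 3 → 5 → 6 → 4 → 9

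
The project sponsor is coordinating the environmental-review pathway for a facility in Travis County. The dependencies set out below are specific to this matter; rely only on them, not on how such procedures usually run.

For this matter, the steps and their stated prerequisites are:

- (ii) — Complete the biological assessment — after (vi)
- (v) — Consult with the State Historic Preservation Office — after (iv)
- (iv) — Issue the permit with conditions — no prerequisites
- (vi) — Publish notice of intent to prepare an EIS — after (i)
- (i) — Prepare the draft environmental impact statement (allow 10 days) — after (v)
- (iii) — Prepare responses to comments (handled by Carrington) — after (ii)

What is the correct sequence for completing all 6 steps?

(iv) (v) (i) (vi) (ii) (iii)

Only (iv) has no prerequisites, so it is first.
Next only (v) has its prerequisites met → (v).
That leaves (i) as the only ready step → (i).
That leaves (vi) as the only ready step → (vi).
(ii) needed (vi), now all done → (ii).
(iii) needed (ii), now all done → (iii).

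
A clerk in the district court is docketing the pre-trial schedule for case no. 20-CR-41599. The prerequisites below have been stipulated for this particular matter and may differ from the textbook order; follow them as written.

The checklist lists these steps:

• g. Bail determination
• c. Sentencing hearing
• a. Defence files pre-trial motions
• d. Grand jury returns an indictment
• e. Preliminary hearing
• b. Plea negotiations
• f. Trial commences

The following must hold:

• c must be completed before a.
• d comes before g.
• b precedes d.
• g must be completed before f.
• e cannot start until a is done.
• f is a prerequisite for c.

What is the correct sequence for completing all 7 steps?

b → d → g → f → c → a → e

Only b has no prerequisites, so it is first.
d is the only step now ready → d.
That leaves g as the only ready step → g.
f needed g, now all done → f.
That leaves c as the only ready step → c.
a needed c, now all done → a.
That leaves e as the only ready step → e.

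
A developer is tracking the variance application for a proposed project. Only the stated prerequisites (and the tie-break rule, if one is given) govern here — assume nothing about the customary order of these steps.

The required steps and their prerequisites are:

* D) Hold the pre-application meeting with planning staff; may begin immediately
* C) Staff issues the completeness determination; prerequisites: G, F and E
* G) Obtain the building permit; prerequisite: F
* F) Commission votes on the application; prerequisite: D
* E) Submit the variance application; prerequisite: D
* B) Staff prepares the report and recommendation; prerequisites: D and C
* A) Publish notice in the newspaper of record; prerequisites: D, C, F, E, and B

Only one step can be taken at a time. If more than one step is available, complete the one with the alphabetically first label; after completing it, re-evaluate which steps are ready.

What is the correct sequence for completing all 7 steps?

D → E → F → G → C → B → A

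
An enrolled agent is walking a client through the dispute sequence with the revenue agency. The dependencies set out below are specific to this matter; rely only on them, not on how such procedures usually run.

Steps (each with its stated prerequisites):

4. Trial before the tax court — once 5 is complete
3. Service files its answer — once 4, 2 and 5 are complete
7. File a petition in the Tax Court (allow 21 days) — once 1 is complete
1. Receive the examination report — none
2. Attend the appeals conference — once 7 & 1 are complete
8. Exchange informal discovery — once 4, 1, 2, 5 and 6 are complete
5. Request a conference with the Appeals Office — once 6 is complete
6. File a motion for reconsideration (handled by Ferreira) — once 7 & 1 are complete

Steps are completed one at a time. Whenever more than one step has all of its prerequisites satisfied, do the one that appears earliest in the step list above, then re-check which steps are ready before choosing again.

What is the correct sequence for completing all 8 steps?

1, 7, 2, 6, 5, 4, 3, 8

1 has no prerequisites → 1 first.
That leaves 7 as the only ready step → 7.
Ready: 2 and 6. 2 is listed earlier → 2.
6 needed 7 and 1, now all done → 6.
Next only 5 has its prerequisites met → 5.
That leaves 4 as the only ready step → 4.
Ready: 3 and 8. 3 is listed earlier → 3.
8 is the only step now ready → 8.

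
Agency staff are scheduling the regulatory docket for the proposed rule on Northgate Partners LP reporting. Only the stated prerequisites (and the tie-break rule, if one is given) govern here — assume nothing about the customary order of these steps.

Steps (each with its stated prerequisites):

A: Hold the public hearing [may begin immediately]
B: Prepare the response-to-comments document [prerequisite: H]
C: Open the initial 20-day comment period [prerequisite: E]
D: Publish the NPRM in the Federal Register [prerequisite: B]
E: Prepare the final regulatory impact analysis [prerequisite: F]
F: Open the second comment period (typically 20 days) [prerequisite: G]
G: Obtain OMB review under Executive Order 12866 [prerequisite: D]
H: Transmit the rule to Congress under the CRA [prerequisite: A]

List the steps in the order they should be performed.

Only A has no prerequisites, so it is first.
H needed A, now all done → H.
Next only B has its prerequisites met → B.
D is the only step now ready → D.
Next only G has its prerequisites met → G.
That leaves F as the only ready step → F.
E needed F, now all done → E.
C is the only step now ready → C.

A → H → B → D → G → F → E → C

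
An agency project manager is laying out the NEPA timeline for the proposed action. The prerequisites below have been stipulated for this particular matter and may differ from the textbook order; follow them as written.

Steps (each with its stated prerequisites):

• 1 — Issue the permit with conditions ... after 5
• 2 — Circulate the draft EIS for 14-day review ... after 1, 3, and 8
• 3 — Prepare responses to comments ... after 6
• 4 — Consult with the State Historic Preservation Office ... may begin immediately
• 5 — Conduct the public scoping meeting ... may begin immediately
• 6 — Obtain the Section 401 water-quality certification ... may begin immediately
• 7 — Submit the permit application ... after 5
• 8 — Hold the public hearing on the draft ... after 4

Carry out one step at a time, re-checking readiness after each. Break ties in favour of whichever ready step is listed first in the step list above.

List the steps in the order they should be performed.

Nothing is required for 4, 5 and 6. 4 is listed earlier → 4 first.
8 now also ready, so the ready set is {5, 6, 8}; 5 is listed earlier → 5.
1, 6, 7 and 8 are all available; 1 is listed earlier → 1.
Ready: 6, 7 and 8. 6 is listed earlier → 6.
3 now also ready, so the ready set is {3, 7, 8}; 3 is listed earlier → 3.
7 and 8 are both available; 7 is listed earlier → 7.
8 needed 4, now all done → 8.
That leaves 2 as the only ready step → 2.

4, 5, 1, 6, 3, 7, 8, 2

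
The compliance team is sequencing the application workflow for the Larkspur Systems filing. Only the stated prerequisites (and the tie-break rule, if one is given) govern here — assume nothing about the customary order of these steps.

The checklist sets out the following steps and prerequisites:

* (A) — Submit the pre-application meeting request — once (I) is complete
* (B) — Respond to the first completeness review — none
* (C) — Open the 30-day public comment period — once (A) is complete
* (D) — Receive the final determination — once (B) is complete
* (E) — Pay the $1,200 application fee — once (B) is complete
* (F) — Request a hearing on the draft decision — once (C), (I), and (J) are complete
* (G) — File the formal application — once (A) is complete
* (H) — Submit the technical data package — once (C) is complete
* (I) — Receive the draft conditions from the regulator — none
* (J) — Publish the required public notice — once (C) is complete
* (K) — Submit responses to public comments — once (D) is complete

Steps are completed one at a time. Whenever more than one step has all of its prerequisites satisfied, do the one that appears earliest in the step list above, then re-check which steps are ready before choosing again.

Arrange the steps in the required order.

(B) (D) (E) (I) (A) (C) (G) (H) (J) (F) (K)

Nothing is required for (B) and (I). (B) is listed earlier → (B) first.
(D), (E) and (I) are all available; (D) is listed earlier → (D).
(K) now also ready, so the ready set is {(E), (I), (K)}; (E) is listed earlier → (E).
(I) and (K) are both available; (I) is listed earlier → (I).
(A) now also ready, so the ready set is {(A), (K)}; (A) is listed earlier → (A).
Now (C), (G) and (K) have their prerequisites met. (C) is listed earlier, so (C) next.
(H) and (J) now also ready, so the ready set is {(G), (H), (J), (K)}; (G) is listed earlier → (G).
(H), (J) and (K) are all available; (H) is listed earlier → (H).
(J) and (K) are both available; (J) is listed earlier → (J).
(F) now also ready, so the ready set is {(F), (K)}; (F) is listed earlier → (F).
(K) is the only step now ready → (K).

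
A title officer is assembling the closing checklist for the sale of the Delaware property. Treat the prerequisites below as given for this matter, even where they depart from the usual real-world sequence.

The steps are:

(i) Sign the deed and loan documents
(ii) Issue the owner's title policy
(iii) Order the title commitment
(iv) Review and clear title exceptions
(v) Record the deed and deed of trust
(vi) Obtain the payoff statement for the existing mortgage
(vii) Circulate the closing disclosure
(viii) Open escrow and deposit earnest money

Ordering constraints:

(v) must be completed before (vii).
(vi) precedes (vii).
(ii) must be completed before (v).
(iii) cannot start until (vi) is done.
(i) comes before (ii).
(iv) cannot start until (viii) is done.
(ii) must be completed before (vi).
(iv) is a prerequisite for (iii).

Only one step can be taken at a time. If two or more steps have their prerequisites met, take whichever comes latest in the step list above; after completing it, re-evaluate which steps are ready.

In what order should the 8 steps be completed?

(viii) (iv) (i) (ii) (vi) (v) (vii) (iii)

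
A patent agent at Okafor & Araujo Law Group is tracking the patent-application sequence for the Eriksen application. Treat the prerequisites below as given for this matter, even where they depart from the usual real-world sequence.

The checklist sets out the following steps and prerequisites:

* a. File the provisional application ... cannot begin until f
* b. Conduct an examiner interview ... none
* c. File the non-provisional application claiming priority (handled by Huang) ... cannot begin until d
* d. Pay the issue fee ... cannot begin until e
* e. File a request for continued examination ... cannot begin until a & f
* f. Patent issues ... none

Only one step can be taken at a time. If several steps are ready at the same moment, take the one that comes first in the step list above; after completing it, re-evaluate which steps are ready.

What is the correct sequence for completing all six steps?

b, f, a, e, d, c

b and f have no prerequisites; b is listed earlier, so b is first.
That leaves f as the only ready step → f.
a needed f, now all done → a.
That leaves e as the only ready step → e.
d needed e, now all done → d.
That leaves c as the only ready step → c.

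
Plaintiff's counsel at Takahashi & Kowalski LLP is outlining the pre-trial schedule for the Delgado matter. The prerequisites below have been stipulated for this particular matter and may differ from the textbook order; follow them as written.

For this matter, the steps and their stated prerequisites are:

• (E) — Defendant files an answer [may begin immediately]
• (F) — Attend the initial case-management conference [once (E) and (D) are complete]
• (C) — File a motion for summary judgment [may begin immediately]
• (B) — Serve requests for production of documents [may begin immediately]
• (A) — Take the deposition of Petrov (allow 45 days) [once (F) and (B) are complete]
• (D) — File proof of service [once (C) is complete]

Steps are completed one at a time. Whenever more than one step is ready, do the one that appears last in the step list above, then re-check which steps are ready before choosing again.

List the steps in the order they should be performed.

(B) (C) (D) (E) (F) (A)

(B), (C) and (E) have no prerequisites; (B) is listed later, so (B) is first.
(C) and (E) are both available; (C) is listed later → (C).
Ready: (D) and (E). (D) is listed later → (D).
That leaves (E) as the only ready step → (E).
(F) needed (D) and (E), now all done → (F).
That leaves (A) as the only ready step → (A).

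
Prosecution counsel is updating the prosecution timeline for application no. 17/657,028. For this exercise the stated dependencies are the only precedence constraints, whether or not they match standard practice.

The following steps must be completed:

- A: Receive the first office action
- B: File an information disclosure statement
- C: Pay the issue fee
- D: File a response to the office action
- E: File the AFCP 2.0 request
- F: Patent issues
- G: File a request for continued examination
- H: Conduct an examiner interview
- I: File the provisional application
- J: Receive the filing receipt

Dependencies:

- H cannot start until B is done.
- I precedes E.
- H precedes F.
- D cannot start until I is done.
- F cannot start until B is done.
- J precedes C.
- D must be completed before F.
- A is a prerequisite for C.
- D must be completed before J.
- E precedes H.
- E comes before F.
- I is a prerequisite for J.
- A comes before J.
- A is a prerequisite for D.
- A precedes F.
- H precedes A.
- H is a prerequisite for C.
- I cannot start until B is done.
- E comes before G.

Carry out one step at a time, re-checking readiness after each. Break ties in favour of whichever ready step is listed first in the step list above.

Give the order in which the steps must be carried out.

B, I, E, G, H, A, D, F, J, C

B has no prerequisites → B first.
I needed B, now all done → I.
E is the only step now ready → E.
Now G and H have their prerequisites met. G is listed earlier, so G next.
H is the only step now ready → H.
That leaves A as the only ready step → A.
D needed A and I, now all done → D.
F and J are both available; F is listed earlier → F.
J needed A, D and I, now all done → J.
C is the only step now ready → C.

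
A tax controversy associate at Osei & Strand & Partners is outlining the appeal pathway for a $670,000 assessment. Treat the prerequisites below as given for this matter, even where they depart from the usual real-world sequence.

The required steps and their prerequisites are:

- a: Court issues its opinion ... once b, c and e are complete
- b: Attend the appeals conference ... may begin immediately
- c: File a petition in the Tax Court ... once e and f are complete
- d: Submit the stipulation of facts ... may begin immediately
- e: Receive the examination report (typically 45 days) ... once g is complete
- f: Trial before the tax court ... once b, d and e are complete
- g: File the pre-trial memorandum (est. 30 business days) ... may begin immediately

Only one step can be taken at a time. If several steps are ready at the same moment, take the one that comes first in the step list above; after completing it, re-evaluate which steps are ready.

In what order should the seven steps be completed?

b, d and g have no prerequisites; b is listed earlier, so b is first.
Ready: d and g. d is listed earlier → d.
That leaves g as the only ready step → g.
Next only e has its prerequisites met → e.
f needed b, d and e, now all done → f.
Next only c has its prerequisites met → c.
That leaves a as the only ready step → a.

b, d, g, e, f, c, a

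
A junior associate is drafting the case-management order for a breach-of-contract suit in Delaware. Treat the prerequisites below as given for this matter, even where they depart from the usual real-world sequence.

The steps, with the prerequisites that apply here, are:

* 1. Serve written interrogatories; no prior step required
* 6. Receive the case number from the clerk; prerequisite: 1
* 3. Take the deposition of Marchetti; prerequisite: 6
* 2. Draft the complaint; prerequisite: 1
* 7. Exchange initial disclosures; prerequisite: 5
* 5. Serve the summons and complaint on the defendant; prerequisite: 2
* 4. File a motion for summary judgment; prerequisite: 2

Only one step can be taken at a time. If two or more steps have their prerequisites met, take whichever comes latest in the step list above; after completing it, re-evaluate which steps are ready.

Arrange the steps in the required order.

1, 2, 4, 5, 7, 6, 3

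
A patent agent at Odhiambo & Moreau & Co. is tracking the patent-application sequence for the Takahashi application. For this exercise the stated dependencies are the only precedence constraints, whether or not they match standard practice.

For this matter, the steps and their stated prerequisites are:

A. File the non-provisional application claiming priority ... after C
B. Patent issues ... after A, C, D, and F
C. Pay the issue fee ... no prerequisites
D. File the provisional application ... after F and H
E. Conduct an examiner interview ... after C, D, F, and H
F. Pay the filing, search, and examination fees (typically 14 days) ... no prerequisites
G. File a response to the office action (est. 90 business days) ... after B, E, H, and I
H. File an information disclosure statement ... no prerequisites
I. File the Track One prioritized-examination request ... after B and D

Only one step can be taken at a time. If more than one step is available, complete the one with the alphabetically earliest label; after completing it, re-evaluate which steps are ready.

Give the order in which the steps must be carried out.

C → A → F → H → D → B → E → I → G

C, F and H have no prerequisites; C has the earlier label, so C is first.
A now also ready, so the ready set is {A, F, H}; A has the earlier label → A.
F and H are both available; F has the earlier label → F.
H is the only step now ready → H.
Next only D has its prerequisites met → D.
Now B and E have their prerequisites met. B has the earlier label, so B next.
E and I are both available; E has the earlier label → E.
I is the only step now ready → I.
G needed B, E, H and I, now all done → G.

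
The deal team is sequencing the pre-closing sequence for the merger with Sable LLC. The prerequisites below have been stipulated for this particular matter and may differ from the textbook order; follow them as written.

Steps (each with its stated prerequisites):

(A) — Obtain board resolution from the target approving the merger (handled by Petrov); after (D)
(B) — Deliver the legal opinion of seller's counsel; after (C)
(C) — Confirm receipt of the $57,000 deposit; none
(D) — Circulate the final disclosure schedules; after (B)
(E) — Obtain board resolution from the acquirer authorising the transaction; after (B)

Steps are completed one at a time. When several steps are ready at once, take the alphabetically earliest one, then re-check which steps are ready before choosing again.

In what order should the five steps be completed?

(C), (B), (D), (A), (E)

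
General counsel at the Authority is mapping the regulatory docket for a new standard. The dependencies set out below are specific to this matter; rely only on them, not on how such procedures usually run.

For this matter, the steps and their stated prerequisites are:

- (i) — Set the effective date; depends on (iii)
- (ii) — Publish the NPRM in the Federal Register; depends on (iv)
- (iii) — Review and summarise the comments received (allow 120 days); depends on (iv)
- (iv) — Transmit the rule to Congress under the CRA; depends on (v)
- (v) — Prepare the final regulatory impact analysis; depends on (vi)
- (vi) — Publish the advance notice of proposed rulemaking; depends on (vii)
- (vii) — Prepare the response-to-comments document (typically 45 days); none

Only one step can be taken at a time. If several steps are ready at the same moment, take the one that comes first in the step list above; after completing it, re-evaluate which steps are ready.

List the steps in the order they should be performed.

Only (vii) has no prerequisites, so it is first.
(vi) needed (vii), now all done → (vi).
(v) needed (vi), now all done → (v).
Next only (iv) has its prerequisites met → (iv).
(ii) and (iii) are both available; (ii) is listed earlier → (ii).
(iii) is the only step now ready → (iii).
(i) needed (iii), now all done → (i).

(vii) (vi) (v) (iv) (ii) (iii) (i)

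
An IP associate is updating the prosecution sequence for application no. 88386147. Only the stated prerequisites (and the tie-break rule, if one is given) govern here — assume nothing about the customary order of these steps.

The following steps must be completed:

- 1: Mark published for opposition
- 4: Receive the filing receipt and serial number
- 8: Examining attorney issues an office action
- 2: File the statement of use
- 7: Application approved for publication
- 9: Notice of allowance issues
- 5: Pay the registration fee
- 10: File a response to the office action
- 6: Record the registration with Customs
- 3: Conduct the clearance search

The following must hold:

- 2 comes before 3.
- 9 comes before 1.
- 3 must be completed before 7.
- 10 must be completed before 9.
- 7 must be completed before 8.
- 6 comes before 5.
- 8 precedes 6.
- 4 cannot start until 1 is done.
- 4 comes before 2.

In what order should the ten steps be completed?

Only 10 has no prerequisites, so it is first.
9 needed 10, now all done → 9.
That leaves 1 as the only ready step → 1.
That leaves 4 as the only ready step → 4.
2 needed 4, now all done → 2.
3 needed 2, now all done → 3.
7 is the only step now ready → 7.
8 needed 7, now all done → 8.
Next only 6 has its prerequisites met → 6.
5 is the only step now ready → 5.

10 → 9 → 1 → 4 → 2 → 3 → 7 → 8 → 6 → 5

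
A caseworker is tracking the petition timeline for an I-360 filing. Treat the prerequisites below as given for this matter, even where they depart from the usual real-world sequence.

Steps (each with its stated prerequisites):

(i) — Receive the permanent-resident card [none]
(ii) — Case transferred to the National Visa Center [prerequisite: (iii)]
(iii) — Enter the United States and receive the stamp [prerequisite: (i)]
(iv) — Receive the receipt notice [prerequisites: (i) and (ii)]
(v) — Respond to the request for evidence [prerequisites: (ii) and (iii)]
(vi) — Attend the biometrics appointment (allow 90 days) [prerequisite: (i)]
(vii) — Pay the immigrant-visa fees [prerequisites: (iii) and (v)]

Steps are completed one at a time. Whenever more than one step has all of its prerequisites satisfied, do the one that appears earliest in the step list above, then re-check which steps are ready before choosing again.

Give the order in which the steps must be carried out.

(i), (iii), (ii), (iv), (v), (vi), (vii)

Only (i) has no prerequisites, so it is first.
(iii) and (vi) are both available; (iii) is listed earlier → (iii).
(ii) now also ready, so the ready set is {(ii), (vi)}; (ii) is listed earlier → (ii).
Now (iv), (v) and (vi) have their prerequisites met. (iv) is listed earlier, so (iv) next.
Now (v) and (vi) have their prerequisites met. (v) is listed earlier, so (v) next.
Now (vi) and (vii) have their prerequisites met. (vi) is listed earlier, so (vi) next.
(vii) needed (iii) and (v), now all done → (vii).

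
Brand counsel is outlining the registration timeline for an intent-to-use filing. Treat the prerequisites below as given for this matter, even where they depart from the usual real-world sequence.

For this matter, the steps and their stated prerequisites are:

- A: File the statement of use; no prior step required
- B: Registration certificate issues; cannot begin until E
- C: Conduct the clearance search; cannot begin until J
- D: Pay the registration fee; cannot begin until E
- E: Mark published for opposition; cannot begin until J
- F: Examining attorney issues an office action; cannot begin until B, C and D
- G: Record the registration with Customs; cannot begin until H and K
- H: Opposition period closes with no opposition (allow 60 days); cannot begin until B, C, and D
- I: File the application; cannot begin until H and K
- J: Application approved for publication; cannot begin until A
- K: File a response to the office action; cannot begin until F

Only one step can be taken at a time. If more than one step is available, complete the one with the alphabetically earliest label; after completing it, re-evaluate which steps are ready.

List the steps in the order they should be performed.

A has no prerequisites → A first.
J needed A, now all done → J.
C and E are both available; C has the earlier label → C.
E is the only step now ready → E.
Now B and D have their prerequisites met. B has the earlier label, so B next.
D needed E, now all done → D.
F and H are both available; F has the earlier label → F.
Now H and K have their prerequisites met. H has the earlier label, so H next.
K needed F, now all done → K.
Ready: G and I. G has the earlier label → G.
I needed H and K, now all done → I.

A, J, C, E, B, D, F, H, K, G, I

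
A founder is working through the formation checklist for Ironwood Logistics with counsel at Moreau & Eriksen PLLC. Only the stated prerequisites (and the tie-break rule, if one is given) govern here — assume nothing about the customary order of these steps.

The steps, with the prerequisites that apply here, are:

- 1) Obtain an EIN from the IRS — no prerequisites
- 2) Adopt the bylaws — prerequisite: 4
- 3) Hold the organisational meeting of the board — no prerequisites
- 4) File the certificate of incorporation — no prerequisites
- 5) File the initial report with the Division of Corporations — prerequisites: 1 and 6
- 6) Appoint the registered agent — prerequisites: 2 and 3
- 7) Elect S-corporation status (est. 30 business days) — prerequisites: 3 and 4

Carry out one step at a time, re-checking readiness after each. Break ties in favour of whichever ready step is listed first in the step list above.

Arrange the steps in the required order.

1, 3, 4, 2, 6, 5, 7

1, 3 and 4 have no prerequisites; 1 is listed earlier, so 1 is first.
3 and 4 are both available; 3 is listed earlier → 3.
4 is the only step now ready → 4.
Ready: 2 and 7. 2 is listed earlier → 2.
6 now also ready, so the ready set is {6, 7}; 6 is listed earlier → 6.
5 and 7 are both available; 5 is listed earlier → 5.
That leaves 7 as the only ready step → 7.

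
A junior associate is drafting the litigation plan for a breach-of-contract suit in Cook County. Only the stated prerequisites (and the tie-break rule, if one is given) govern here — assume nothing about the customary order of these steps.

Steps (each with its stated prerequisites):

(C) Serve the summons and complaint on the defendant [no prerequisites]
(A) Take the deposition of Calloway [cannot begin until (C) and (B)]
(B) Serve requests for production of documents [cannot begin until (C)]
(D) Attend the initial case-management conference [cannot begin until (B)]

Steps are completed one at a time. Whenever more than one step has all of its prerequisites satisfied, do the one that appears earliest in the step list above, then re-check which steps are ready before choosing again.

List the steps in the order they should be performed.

(C) (B) (A) (D)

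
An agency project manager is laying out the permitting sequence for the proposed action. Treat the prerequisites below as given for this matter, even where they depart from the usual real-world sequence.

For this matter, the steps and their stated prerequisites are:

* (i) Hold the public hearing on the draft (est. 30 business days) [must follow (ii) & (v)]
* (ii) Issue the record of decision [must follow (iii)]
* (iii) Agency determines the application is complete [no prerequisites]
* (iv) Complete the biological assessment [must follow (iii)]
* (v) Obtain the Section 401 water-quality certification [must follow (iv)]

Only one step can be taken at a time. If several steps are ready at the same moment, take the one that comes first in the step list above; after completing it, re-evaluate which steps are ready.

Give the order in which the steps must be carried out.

(iii) has no prerequisites → (iii) first.
(ii) and (iv) are both available; (ii) is listed earlier → (ii).
(iv) needed (iii), now all done → (iv).
(v) needed (iv), now all done → (v).
(i) is the only step now ready → (i).

(iii) (ii) (iv) (v) (i)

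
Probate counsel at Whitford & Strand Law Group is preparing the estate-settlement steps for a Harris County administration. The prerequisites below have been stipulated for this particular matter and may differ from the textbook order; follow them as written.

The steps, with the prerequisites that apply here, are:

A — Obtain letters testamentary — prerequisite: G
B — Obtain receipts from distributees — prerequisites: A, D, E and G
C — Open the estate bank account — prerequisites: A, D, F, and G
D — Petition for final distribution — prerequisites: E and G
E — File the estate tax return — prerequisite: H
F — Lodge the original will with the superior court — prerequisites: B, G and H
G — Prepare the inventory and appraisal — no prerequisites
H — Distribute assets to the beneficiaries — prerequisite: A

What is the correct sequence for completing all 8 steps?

G, A, H, E, D, B, F, C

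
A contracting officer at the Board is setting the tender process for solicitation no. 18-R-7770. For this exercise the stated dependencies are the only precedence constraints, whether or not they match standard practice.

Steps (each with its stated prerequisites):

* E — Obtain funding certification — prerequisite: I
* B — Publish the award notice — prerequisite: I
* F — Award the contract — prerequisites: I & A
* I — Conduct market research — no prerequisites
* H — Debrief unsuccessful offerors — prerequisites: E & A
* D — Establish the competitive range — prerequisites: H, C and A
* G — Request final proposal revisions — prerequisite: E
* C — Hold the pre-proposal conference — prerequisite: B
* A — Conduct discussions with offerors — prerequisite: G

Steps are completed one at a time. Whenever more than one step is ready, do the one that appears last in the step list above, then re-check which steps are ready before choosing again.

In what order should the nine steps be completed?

I, B, C, E, G, A, H, D, F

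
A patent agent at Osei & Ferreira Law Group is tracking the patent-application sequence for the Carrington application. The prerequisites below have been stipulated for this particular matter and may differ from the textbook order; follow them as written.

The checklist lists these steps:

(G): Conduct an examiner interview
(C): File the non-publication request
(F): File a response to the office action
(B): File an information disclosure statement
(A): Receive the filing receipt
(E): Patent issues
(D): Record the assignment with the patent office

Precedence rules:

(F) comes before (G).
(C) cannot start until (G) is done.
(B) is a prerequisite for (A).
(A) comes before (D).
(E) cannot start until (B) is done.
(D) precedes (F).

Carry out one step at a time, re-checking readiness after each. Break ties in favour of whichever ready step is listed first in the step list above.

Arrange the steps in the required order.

(B), (A), (E), (D), (F), (G), (C)

Only (B) has no prerequisites, so it is first.
Now (A) and (E) have their prerequisites met. (A) is listed earlier, so (A) next.
(D) now also ready, so the ready set is {(E), (D)}; (E) is listed earlier → (E).
(D) needed (A), now all done → (D).
(F) is the only step now ready → (F).
(G) is the only step now ready → (G).
Next only (C) has its prerequisites met → (C).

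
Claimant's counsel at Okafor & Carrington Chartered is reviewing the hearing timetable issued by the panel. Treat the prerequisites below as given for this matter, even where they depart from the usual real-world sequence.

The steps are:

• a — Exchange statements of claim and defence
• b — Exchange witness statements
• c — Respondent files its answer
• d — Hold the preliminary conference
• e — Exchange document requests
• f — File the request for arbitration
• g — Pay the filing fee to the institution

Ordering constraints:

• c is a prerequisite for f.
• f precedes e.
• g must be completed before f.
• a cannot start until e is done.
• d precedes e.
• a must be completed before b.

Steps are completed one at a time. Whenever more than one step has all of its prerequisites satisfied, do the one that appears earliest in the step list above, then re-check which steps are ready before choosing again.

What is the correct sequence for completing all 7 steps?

c, d, g, f, e, a, b

c, d and g have no prerequisites; c is listed earlier, so c is first.
Now d and g have their prerequisites met. d is listed earlier, so d next.
Next only g has its prerequisites met → g.
Next only f has its prerequisites met → f.
That leaves e as the only ready step → e.
a needed e, now all done → a.
b needed a, now all done → b.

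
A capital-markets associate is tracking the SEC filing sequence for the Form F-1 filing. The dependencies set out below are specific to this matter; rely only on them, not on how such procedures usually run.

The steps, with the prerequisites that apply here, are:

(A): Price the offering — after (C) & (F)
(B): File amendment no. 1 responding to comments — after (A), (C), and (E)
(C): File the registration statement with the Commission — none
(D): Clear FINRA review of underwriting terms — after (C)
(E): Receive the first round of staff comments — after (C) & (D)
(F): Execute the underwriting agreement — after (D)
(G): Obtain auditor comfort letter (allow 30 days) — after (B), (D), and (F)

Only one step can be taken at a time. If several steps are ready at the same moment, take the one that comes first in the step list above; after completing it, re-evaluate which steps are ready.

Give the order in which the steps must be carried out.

(C) (D) (E) (F) (A) (B) (G)

(C) is the only step with nothing outstanding, so it goes first.
(D) needed (C), now all done → (D).
(E) and (F) are both available; (E) is listed earlier → (E).
That leaves (F) as the only ready step → (F).
That leaves (A) as the only ready step → (A).
That leaves (B) as the only ready step → (B).
(G) needed (B), (D) and (F), now all done → (G).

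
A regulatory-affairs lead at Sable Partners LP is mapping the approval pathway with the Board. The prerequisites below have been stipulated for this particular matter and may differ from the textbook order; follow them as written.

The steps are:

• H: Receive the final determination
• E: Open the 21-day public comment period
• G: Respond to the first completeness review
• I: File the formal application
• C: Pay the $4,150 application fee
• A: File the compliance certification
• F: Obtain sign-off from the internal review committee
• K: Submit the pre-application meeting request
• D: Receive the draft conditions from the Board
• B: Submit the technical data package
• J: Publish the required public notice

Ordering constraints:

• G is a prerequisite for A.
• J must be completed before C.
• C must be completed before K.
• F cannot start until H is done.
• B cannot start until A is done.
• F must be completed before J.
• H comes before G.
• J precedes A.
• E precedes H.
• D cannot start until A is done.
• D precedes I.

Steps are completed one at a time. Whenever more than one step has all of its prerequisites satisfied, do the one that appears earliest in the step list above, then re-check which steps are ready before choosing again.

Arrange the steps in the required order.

E, H, G, F, J, C, A, K, D, I, B

E has no prerequisites → E first.
H needed E, now all done → H.
G and F are both available; G is listed earlier → G.
That leaves F as the only ready step → F.
J needed F, now all done → J.
Ready: C and A. C is listed earlier → C.
A and K are both available; A is listed earlier → A.
D and B now also ready, so the ready set is {K, D, B}; K is listed earlier → K.
Now D and B have their prerequisites met. D is listed earlier, so D next.
I and B are both available; I is listed earlier → I.
That leaves B as the only ready step → B.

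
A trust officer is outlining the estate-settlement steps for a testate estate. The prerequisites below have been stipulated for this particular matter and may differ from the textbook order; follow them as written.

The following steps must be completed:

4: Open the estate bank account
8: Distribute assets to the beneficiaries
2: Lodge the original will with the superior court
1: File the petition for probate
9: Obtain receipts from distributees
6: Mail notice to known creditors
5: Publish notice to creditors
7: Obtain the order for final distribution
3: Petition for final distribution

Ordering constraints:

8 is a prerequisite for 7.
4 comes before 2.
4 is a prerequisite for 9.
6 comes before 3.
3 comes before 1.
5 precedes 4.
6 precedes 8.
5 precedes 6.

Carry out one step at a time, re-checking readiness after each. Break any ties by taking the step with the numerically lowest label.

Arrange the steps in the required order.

5, 4, 2, 6, 3, 1, 8, 7, 9

Only 5 has no prerequisites, so it is first.
Now 4 and 6 have their prerequisites met. 4 has the earlier label, so 4 next.
2, 6 and 9 are all available; 2 has the earlier label → 2.
6 and 9 are both available; 6 has the earlier label → 6.
Now 3, 8 and 9 have their prerequisites met. 3 has the earlier label, so 3 next.
Ready: 1, 8 and 9. 1 has the earlier label → 1.
Now 8 and 9 have their prerequisites met. 8 has the earlier label, so 8 next.
Now 7 and 9 have their prerequisites met. 7 has the earlier label, so 7 next.
9 is the only step now ready → 9.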